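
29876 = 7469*4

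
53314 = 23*2318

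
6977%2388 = 2201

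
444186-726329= - 282143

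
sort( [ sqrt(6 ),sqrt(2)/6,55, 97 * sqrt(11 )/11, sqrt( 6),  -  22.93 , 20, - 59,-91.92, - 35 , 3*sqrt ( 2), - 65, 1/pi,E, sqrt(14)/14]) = [  -  91.92, - 65, - 59,-35, - 22.93, sqrt(2 ) /6,  sqrt(14 )/14, 1/pi,sqrt( 6), sqrt(6 ) , E,3*sqrt(2), 20, 97*sqrt( 11 )/11  ,  55]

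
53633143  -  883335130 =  - 829701987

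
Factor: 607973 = 71^1*8563^1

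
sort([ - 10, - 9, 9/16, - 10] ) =[ - 10, - 10,  -  9 , 9/16 ] 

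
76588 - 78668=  - 2080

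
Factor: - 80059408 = -2^4*11^2 * 13^1*3181^1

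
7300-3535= 3765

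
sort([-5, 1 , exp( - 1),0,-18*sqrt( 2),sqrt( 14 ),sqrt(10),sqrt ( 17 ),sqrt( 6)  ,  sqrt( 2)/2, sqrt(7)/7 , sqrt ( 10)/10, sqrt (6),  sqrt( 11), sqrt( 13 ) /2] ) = [ - 18*sqrt(2), - 5, 0, sqrt( 10 )/10, exp( - 1),  sqrt(7) /7,sqrt(2 )/2, 1, sqrt(13)/2, sqrt( 6), sqrt( 6), sqrt ( 10), sqrt(11 ), sqrt( 14),sqrt(17)]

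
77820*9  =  700380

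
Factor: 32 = 2^5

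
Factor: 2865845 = 5^1*307^1*1867^1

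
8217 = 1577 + 6640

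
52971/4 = 13242 + 3/4 =13242.75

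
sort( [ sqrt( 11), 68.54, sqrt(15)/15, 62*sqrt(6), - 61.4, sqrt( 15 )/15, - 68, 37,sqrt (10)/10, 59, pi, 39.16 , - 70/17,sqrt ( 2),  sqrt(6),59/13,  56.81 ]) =[-68, - 61.4,-70/17 , sqrt ( 15)/15, sqrt( 15 ) /15, sqrt( 10)/10, sqrt( 2 ),sqrt ( 6), pi, sqrt(11 ), 59/13, 37,  39.16, 56.81, 59,68.54,62*sqrt(6) ] 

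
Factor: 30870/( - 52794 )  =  -245/419= - 5^1*7^2 * 419^( - 1)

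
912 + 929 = 1841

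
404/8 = 101/2 = 50.50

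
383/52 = 383/52=7.37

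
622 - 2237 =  - 1615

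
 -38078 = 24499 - 62577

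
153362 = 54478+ 98884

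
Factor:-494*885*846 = - 2^2 * 3^3*5^1*13^1 * 19^1 * 47^1*59^1=- 369862740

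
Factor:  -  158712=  - 2^3 * 3^1*17^1*389^1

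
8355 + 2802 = 11157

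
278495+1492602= 1771097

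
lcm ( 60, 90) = 180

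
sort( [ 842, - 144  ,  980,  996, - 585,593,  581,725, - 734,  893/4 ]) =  [ - 734 , - 585, - 144,  893/4,581,  593, 725,842 , 980, 996 ] 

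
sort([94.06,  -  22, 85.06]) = [ - 22,  85.06, 94.06]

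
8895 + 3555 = 12450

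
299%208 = 91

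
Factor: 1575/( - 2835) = - 3^ ( - 2)*5^1  =  -5/9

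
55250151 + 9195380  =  64445531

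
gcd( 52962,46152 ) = 6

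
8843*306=2705958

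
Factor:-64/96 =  - 2^1*3^( - 1) =-2/3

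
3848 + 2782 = 6630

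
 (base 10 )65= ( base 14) 49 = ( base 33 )1W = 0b1000001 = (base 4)1001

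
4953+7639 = 12592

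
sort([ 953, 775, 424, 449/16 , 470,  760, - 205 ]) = [ - 205, 449/16, 424, 470, 760, 775,953]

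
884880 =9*98320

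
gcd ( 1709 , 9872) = 1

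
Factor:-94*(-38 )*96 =342912  =  2^7*3^1*19^1*47^1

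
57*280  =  15960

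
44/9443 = 44/9443 = 0.00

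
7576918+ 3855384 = 11432302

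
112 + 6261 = 6373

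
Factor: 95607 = 3^3*3541^1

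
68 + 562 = 630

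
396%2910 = 396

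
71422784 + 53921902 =125344686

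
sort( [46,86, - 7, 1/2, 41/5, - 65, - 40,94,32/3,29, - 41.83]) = [- 65, - 41.83, - 40, - 7,1/2, 41/5 , 32/3 , 29,46, 86, 94]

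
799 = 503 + 296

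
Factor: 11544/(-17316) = -2/3 = - 2^1 * 3^( - 1) 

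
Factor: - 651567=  - 3^1*7^1 * 19^1 * 23^1*71^1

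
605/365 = 1+48/73 = 1.66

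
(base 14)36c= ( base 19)1H0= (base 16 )2ac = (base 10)684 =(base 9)840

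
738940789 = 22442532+716498257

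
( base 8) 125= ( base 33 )2J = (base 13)67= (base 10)85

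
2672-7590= - 4918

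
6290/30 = 209 + 2/3 = 209.67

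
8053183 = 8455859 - 402676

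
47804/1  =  47804 =47804.00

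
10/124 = 5/62=0.08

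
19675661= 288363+19387298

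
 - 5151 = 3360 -8511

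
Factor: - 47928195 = - 3^2*5^1 * 7^1 *71^1*  2143^1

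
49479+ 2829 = 52308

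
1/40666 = 1/40666 = 0.00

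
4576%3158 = 1418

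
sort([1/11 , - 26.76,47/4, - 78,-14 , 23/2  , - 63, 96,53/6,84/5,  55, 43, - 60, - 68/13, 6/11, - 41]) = [-78, - 63, - 60,  -  41, - 26.76 , - 14 , - 68/13,  1/11,6/11,  53/6,  23/2, 47/4,  84/5, 43, 55,96]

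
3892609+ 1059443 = 4952052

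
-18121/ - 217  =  83 + 110/217 =83.51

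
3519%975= 594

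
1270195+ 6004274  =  7274469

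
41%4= 1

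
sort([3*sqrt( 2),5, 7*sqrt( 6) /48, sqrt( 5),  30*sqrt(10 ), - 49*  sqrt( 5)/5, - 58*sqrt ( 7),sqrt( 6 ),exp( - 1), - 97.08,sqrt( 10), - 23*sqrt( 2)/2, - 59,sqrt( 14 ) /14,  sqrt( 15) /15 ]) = [ - 58*sqrt( 7), - 97.08, - 59, - 49*sqrt( 5)/5, - 23*sqrt(2)/2, sqrt( 15 )/15,  sqrt( 14)/14,  7*sqrt(6 ) /48, exp(-1 ),sqrt(5), sqrt( 6),sqrt(10), 3 * sqrt( 2 ),  5,  30*sqrt(10 ) ]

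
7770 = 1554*5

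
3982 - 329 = 3653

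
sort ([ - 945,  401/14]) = [ - 945, 401/14 ]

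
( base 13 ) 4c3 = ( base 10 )835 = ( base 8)1503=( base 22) 1fl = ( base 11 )69A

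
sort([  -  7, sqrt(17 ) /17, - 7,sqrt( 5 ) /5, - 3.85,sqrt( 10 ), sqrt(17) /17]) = [ - 7, - 7, - 3.85,sqrt(17 )/17 , sqrt( 17 ) /17,sqrt (5)/5, sqrt( 10) ] 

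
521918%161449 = 37571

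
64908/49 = 1324 + 32/49 = 1324.65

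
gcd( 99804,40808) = 4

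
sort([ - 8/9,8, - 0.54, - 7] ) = [ - 7,- 8/9, - 0.54, 8]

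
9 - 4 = 5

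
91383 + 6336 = 97719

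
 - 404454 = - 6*67409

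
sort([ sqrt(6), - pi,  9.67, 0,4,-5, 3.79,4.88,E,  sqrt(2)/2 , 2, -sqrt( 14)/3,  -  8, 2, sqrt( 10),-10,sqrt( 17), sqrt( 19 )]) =[ - 10, - 8, - 5, - pi, - sqrt( 14 ) /3,0,sqrt(2 )/2,2, 2 , sqrt( 6 ),E,sqrt(10), 3.79,4,sqrt( 17 ), sqrt(19), 4.88,9.67 ]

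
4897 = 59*83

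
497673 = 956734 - 459061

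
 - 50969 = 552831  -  603800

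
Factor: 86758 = 2^1*7^1 * 6197^1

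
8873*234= 2076282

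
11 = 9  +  2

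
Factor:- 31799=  - 31799^1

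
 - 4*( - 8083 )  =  32332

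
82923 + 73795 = 156718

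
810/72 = 45/4 = 11.25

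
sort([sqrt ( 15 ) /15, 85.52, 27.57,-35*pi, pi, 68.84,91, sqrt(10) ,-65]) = [  -  35*pi, - 65, sqrt( 15) /15 , pi, sqrt( 10), 27.57,68.84, 85.52, 91] 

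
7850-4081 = 3769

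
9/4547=9/4547 = 0.00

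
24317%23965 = 352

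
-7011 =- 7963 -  - 952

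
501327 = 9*55703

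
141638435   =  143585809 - 1947374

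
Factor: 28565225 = 5^2*13^2* 6761^1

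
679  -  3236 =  - 2557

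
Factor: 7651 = 7^1*1093^1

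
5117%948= 377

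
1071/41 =1071/41 =26.12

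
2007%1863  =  144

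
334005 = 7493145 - 7159140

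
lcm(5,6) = 30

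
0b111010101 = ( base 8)725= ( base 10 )469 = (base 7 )1240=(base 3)122101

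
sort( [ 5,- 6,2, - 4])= [ - 6,  -  4,2,5]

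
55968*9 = 503712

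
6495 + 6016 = 12511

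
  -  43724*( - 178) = 7782872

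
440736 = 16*27546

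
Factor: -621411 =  - 3^1 * 7^1 * 127^1*233^1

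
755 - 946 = - 191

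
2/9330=1/4665 = 0.00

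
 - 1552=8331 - 9883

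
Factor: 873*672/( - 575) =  - 586656/575 = - 2^5 * 3^3*5^( - 2) * 7^1*23^( - 1 ) * 97^1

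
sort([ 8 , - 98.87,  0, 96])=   [-98.87 , 0, 8,96 ]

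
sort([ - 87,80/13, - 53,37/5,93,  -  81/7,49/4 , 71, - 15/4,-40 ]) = [ - 87, -53 , - 40, - 81/7, - 15/4,80/13, 37/5, 49/4, 71,93]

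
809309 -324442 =484867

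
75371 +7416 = 82787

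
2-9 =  - 7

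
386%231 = 155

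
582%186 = 24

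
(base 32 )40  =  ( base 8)200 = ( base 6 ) 332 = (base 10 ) 128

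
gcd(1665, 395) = 5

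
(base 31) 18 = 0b100111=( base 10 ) 39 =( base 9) 43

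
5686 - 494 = 5192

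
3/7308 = 1/2436 = 0.00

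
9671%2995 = 686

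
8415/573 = 2805/191=14.69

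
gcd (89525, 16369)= 1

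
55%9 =1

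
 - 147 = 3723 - 3870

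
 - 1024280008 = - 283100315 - 741179693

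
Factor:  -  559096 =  - 2^3*17^1 * 4111^1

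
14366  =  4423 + 9943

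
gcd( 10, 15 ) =5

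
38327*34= 1303118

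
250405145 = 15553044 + 234852101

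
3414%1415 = 584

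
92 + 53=145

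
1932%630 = 42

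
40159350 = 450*89243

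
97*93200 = 9040400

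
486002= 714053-228051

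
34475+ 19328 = 53803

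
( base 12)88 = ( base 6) 252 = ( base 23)4c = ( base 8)150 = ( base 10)104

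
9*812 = 7308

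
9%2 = 1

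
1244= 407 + 837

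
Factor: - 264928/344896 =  - 487/634 = - 2^(-1)*317^ ( - 1)*487^1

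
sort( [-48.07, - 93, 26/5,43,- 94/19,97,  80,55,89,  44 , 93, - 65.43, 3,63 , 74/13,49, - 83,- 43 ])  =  [  -  93, - 83,-65.43, - 48.07,-43, - 94/19, 3,26/5, 74/13,  43, 44, 49, 55,  63, 80, 89 , 93,97 ] 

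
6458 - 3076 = 3382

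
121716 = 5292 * 23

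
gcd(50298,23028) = 606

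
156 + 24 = 180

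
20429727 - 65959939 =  - 45530212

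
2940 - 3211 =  - 271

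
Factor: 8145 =3^2*5^1*181^1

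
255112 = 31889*8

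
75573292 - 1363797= 74209495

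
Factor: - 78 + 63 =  - 15  =  - 3^1*5^1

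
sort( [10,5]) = [ 5,10]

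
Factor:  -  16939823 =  - 16939823^1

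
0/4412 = 0 =0.00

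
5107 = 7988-2881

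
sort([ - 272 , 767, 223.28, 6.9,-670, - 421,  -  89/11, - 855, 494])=[-855,  -  670, - 421, - 272,-89/11, 6.9,223.28,  494,767]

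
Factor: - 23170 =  - 2^1*5^1 * 7^1*331^1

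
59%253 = 59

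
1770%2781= 1770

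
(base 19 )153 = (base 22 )KJ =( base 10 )459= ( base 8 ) 713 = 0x1cb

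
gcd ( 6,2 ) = 2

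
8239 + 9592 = 17831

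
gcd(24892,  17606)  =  2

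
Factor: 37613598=2^1 * 3^1*11^1*569903^1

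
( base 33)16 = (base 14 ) 2B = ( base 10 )39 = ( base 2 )100111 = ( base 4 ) 213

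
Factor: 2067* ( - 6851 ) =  - 3^1*13^2*17^1*31^1*53^1 = - 14161017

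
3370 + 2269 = 5639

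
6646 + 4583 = 11229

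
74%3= 2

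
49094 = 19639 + 29455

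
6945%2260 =165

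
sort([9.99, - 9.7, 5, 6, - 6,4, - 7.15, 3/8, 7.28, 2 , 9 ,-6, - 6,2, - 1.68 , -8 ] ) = [ - 9.7, - 8  , - 7.15, - 6,- 6,-6 , - 1.68,3/8,2,2,4, 5, 6,7.28,9,9.99]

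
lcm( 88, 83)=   7304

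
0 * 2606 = 0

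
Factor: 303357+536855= 840212 = 2^2*210053^1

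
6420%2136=12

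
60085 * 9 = 540765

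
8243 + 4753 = 12996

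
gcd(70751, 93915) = 1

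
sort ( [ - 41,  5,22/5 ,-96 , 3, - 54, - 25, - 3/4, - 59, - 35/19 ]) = [ - 96,- 59,-54, - 41, - 25,-35/19,- 3/4, 3,  22/5,5 ]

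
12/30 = 2/5 = 0.40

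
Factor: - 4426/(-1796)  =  2^( - 1 )*449^( - 1 )*2213^1 = 2213/898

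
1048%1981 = 1048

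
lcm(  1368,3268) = 58824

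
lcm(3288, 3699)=29592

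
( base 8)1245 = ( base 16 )2A5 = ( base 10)677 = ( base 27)p2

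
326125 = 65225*5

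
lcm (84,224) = 672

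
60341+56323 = 116664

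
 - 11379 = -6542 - 4837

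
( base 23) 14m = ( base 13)3a6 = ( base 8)1203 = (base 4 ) 22003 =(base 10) 643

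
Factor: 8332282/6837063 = 2^1*3^(  -  1 )  *  7^1*43^1  *61^ ( - 1 ) * 13841^1*37361^( - 1) 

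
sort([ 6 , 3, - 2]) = [ - 2, 3, 6]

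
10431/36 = 289 + 3/4  =  289.75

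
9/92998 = 9/92998=   0.00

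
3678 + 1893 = 5571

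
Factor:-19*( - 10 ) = 190=2^1*5^1*19^1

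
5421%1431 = 1128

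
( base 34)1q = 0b111100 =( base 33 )1r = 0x3c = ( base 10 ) 60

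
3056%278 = 276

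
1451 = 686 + 765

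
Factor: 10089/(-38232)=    - 2^( - 3)*3^(-2)*19^1 = - 19/72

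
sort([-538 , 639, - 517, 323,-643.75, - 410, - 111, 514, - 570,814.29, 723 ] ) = [ - 643.75, - 570, - 538 , -517 ,-410, - 111,323,514 , 639, 723,814.29]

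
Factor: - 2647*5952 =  - 15754944 = -2^6*3^1*  31^1*2647^1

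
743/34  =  21 + 29/34 = 21.85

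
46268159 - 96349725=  - 50081566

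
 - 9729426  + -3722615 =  - 13452041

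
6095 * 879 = 5357505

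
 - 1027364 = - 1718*598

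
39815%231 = 83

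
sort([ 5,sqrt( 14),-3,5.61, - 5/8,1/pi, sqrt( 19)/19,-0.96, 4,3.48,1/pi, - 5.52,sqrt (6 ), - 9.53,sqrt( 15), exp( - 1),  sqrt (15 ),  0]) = [ - 9.53, - 5.52,-3, - 0.96, - 5/8,0,sqrt( 19 ) /19, 1/pi,1/pi, exp ( - 1), sqrt( 6 ),3.48, sqrt( 14 ),sqrt (15),sqrt( 15), 4,  5, 5.61]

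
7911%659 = 3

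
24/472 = 3/59 = 0.05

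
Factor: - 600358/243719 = - 638/259 = - 2^1*7^( -1)*11^1*29^1*37^ ( - 1 )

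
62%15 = 2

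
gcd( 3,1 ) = 1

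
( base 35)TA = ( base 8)2001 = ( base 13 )60b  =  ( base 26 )1DB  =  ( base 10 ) 1025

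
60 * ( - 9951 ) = - 597060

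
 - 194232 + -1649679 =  - 1843911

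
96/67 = 1 + 29/67 = 1.43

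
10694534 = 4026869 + 6667665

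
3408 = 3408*1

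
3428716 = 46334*74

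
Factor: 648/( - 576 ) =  - 2^( - 3 )* 3^2 = - 9/8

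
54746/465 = 1766/15 = 117.73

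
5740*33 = 189420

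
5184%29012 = 5184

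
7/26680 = 7/26680=0.00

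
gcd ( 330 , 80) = 10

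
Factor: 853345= 5^1*170669^1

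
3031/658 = 4 + 57/94 = 4.61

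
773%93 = 29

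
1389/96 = 14 + 15/32 = 14.47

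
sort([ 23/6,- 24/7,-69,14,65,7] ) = [-69, -24/7, 23/6, 7,14,65]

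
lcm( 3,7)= 21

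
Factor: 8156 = 2^2*2039^1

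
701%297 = 107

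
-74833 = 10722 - 85555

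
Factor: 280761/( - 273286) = -939/914  =  - 2^( - 1)*3^1*313^1*457^( -1 )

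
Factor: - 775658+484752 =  - 290906 = - 2^1*7^1 * 11^1 * 1889^1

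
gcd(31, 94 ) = 1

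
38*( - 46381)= -1762478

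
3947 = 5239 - 1292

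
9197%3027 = 116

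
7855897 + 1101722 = 8957619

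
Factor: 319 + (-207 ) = 2^4*7^1= 112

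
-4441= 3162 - 7603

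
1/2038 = 1/2038 = 0.00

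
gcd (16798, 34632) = 74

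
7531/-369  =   - 21+218/369 =- 20.41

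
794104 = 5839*136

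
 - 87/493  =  -1+14/17 = -  0.18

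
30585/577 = 30585/577 =53.01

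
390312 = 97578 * 4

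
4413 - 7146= - 2733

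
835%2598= 835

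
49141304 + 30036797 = 79178101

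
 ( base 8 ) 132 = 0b1011010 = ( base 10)90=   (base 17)55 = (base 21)46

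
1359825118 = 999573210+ 360251908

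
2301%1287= 1014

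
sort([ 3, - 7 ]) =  [ - 7,3 ]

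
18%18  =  0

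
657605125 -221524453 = 436080672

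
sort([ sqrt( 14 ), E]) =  [E, sqrt(14 ) ]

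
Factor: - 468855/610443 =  - 755/983 = - 5^1 * 151^1  *  983^( - 1) 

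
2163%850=463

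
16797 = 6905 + 9892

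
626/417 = 626/417 = 1.50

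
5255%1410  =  1025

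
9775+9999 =19774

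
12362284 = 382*32362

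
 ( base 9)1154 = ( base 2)1101011011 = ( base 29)10i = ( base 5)11414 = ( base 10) 859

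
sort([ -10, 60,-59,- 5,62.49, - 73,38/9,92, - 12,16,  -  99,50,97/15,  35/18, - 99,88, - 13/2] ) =[ - 99,  -  99, - 73, - 59,-12, - 10, - 13/2,-5, 35/18,38/9, 97/15,16, 50,60, 62.49,88,92]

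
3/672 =1/224=0.00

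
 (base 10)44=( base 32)1C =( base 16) 2c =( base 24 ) 1K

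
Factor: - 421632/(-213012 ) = 192/97 = 2^6*3^1 * 97^( - 1) 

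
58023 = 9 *6447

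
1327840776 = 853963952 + 473876824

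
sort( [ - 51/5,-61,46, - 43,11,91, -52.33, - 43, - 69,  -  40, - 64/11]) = [ - 69, - 61,-52.33,-43 , -43, - 40, - 51/5,  -  64/11,11,  46,91]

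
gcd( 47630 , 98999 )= 1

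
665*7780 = 5173700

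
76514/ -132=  - 38257/66 = - 579.65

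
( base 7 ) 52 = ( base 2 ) 100101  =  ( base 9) 41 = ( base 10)37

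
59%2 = 1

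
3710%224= 126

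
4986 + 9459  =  14445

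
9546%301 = 215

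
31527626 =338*93277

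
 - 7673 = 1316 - 8989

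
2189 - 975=1214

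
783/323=2 + 137/323 = 2.42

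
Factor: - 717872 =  - 2^4*44867^1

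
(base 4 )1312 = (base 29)42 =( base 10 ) 118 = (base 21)5d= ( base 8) 166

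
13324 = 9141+4183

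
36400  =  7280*5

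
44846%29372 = 15474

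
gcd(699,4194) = 699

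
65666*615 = 40384590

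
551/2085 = 551/2085 = 0.26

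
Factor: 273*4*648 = 2^5*3^5*7^1*13^1  =  707616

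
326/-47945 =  - 326/47945=- 0.01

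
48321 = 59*819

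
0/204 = 0 = 0.00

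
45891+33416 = 79307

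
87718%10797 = 1342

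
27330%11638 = 4054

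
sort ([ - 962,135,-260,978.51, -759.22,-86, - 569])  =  [ - 962, - 759.22, - 569, - 260,-86  ,  135 , 978.51]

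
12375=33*375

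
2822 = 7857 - 5035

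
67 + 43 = 110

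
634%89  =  11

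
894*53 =47382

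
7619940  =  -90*(-84666)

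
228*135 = 30780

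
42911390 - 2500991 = 40410399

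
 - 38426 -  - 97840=59414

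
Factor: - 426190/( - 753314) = 213095/376657=5^1*17^1*23^1*109^1*376657^( - 1)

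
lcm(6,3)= 6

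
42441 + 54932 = 97373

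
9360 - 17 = 9343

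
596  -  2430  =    -  1834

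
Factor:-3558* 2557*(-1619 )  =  14729347914 = 2^1* 3^1 * 593^1*1619^1*2557^1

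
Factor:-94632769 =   -  7^2*11^3*1451^1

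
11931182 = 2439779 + 9491403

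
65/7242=65/7242= 0.01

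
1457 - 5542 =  - 4085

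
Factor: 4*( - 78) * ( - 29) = 9048 = 2^3*3^1*13^1*29^1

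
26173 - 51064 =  - 24891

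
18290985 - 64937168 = -46646183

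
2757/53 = 52 + 1/53 = 52.02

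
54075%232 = 19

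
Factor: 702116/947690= 351058/473845 = 2^1*5^(-1 )*97^( - 1)*191^1*919^1 * 977^( - 1) 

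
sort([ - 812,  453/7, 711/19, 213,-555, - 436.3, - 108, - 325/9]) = [ - 812, - 555, - 436.3, - 108, - 325/9, 711/19,453/7, 213 ]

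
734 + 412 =1146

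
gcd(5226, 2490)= 6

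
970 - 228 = 742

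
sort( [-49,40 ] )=[-49,40]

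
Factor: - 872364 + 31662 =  - 2^1*3^1*61^1 * 2297^1 = - 840702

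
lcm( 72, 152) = 1368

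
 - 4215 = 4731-8946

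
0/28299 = 0 =0.00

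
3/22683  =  1/7561 = 0.00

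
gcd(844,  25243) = 1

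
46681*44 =2053964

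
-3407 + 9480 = 6073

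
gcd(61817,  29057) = 7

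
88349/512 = 88349/512= 172.56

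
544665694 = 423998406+120667288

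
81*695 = 56295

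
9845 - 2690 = 7155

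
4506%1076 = 202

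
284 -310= - 26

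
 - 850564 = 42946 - 893510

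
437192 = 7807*56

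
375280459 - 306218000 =69062459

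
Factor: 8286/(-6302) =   -  4143/3151 = - 3^1 * 23^(- 1)*137^(  -  1 )*1381^1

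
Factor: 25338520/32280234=12669260/16140117=2^2*3^( - 1 )*5^1*7^( - 1)*131^( - 1 ) * 5867^( - 1 )*633463^1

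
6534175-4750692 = 1783483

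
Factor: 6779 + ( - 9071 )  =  -2^2 *3^1*191^1 = -2292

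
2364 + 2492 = 4856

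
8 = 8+0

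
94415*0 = 0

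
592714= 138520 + 454194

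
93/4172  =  93/4172=0.02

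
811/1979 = 811/1979 = 0.41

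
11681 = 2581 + 9100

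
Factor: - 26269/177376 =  - 109/736=- 2^( - 5)*23^( - 1)*109^1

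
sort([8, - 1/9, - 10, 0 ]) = [ - 10 , - 1/9, 0, 8 ] 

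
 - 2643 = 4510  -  7153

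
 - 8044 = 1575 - 9619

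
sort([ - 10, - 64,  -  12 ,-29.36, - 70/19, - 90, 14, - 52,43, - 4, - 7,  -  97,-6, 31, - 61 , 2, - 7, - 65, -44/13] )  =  [ - 97, - 90, - 65, - 64, - 61, - 52 , - 29.36,  -  12, - 10, - 7, - 7, - 6, - 4, - 70/19, - 44/13,2 , 14, 31,43] 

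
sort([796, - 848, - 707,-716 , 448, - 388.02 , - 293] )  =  [ - 848, - 716,-707,- 388.02, - 293,  448, 796] 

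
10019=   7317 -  - 2702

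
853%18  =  7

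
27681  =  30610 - 2929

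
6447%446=203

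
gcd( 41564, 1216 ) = 4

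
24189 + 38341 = 62530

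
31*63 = 1953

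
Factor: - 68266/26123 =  - 2^1 * 11^1*29^1*107^1 * 151^( - 1)*173^( - 1 )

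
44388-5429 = 38959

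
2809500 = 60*46825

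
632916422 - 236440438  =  396475984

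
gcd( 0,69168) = 69168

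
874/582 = 1 + 146/291 = 1.50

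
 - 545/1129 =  - 1 + 584/1129 = - 0.48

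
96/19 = 5 + 1/19 = 5.05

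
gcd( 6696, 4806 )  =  54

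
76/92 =19/23  =  0.83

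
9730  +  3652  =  13382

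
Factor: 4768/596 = 8 = 2^3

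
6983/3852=6983/3852 = 1.81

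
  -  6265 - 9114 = -15379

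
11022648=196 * 56238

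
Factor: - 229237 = -229237^1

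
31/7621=31/7621 = 0.00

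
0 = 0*( - 65317) 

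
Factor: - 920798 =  - 2^1*151^1 * 3049^1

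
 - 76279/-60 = 76279/60  =  1271.32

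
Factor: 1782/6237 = 2/7 = 2^1*7^ ( - 1)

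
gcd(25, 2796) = 1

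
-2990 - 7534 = -10524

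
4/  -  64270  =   - 1 + 32133/32135  =  - 0.00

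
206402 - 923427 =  - 717025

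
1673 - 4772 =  - 3099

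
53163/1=53163 = 53163.00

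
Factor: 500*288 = 2^7*3^2*5^3 = 144000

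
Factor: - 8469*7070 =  - 59875830 = - 2^1*3^2*5^1 * 7^1*101^1*941^1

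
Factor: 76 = 2^2*19^1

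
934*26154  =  24427836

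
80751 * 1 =80751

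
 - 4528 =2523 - 7051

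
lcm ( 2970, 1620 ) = 17820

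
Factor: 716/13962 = 2^1 * 3^(-1)*13^(-1) = 2/39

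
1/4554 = 1/4554= 0.00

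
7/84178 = 7/84178 = 0.00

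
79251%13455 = 11976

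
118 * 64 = 7552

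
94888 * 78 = 7401264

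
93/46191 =31/15397 = 0.00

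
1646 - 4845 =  - 3199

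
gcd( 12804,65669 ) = 97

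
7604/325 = 7604/325 = 23.40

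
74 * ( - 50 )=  - 3700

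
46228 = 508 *91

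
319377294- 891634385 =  - 572257091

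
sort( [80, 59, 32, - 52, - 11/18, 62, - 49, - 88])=[ - 88, - 52, - 49, - 11/18, 32, 59, 62, 80 ]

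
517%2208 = 517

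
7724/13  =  594 + 2/13 = 594.15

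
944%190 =184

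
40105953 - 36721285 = 3384668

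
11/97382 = 11/97382 = 0.00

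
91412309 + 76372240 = 167784549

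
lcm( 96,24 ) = 96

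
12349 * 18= 222282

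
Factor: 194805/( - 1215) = - 3^ (-1 ) * 13^1 * 37^1 =- 481/3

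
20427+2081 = 22508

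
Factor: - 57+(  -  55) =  -2^4 * 7^1 = - 112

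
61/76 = 61/76 = 0.80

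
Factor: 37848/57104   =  57/86= 2^( - 1)*3^1 * 19^1*43^( - 1) 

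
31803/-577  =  -31803/577  =  - 55.12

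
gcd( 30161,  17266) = 1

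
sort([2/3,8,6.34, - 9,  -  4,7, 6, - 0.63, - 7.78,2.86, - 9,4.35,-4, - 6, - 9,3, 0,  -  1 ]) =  [-9, - 9 , - 9,  -  7.78, - 6, - 4,-4, - 1, - 0.63,0,2/3,2.86,  3, 4.35  ,  6, 6.34, 7,8] 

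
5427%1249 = 431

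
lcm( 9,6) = 18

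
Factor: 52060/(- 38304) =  - 685/504 = -2^( - 3)*3^( - 2 )*5^1 * 7^(-1)*137^1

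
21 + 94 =115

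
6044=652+5392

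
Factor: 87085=5^1* 17417^1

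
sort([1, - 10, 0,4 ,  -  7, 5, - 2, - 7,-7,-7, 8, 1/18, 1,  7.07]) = [ - 10, - 7,-7, - 7, - 7,  -  2, 0, 1/18,1, 1, 4,5,7.07, 8]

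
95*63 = 5985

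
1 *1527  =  1527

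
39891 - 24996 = 14895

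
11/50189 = 11/50189 = 0.00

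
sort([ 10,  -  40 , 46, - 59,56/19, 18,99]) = [- 59,  -  40, 56/19, 10, 18, 46, 99] 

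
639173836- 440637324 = 198536512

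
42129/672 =14043/224 = 62.69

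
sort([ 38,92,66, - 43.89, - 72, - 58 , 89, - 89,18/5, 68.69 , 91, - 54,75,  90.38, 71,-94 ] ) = [ - 94, - 89,- 72, - 58,-54, - 43.89,18/5,38,66, 68.69,  71, 75,89,90.38  ,  91,92] 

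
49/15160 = 49/15160 = 0.00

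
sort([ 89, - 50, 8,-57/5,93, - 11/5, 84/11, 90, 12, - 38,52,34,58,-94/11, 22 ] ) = [-50, - 38,  -  57/5, - 94/11,-11/5,84/11, 8, 12,22 , 34, 52, 58,  89,  90,93 ] 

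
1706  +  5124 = 6830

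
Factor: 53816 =2^3*7^1*31^2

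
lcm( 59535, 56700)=1190700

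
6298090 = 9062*695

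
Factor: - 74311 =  - 74311^1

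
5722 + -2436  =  3286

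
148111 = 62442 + 85669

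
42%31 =11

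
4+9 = 13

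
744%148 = 4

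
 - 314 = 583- 897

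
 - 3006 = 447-3453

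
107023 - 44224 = 62799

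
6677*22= 146894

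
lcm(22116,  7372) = 22116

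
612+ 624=1236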